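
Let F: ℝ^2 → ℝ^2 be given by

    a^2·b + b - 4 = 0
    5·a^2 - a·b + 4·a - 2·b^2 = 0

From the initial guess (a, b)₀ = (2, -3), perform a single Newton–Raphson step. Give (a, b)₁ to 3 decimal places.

At (2, -3): F = (-19.000, 16.000).
Jacobian J = [[2·a·b, a^2 + 1], [10·a - b + 4, -a - 4·b]].
At the point, J = [[-12.000, 5.000], [27.000, 10.000]] (det J = -255.000).
Solving J·Δ = −F gives Δ = (-1.059, 1.259).
Then the next iterate is (a, b)₁ = (0.941, -1.741).

(0.941, -1.741)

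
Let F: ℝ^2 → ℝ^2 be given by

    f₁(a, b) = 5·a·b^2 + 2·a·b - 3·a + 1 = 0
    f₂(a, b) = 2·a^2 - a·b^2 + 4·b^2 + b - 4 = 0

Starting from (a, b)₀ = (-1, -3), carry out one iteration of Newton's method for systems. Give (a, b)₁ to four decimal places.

At (-1, -3): F = (-35.0000, 40.0000).
Jacobian J = [[5·b^2 + 2·b - 3, 10·a·b + 2·a], [4·a - b^2, -2·a·b + 8·b + 1]].
At the point, J = [[36.0000, 28.0000], [-13.0000, -29.0000]] (det J = -680.0000).
Solving J·Δ = −F gives Δ = (-0.1544, 1.4485).
Then the next iterate is (a, b)₁ = (-1.1544, -1.5515).

(-1.1544, -1.5515)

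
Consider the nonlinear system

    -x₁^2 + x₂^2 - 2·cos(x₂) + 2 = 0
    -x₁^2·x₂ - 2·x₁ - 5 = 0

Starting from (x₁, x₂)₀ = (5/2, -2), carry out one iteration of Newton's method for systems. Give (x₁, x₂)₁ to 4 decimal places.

(2.3598, -1.7795)

At (5/2, -2): F = (0.582294, 2.5000).
Jacobian J = [[-2·x₁, 2·x₂ + 2·sin(x₂)], [-2·x₁·x₂ - 2, -x₁^2]].
At the point, J = [[-5.0000, -5.818595], [8.0000, -6.2500]] (det J = 77.798759).
Solving J·Δ = −F gives Δ = (-0.1402, 0.2205).
Then the next iterate is (x₁, x₂)₁ = (2.3598, -1.7795).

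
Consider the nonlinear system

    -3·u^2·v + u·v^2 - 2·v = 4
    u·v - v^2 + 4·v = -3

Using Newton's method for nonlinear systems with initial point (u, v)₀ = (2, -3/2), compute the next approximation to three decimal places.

(1.813, -0.615)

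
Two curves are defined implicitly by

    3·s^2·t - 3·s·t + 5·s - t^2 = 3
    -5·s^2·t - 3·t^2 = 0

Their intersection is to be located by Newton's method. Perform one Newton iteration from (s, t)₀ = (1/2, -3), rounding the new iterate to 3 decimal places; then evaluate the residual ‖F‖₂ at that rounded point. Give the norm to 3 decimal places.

At (1/2, -3): F = (-7.250, -23.250).
Jacobian J = [[6·s·t - 3·t + 5, 3·s^2 - 3·s - 2·t], [-10·s·t, -5·s^2 - 6·t]].
At the point, J = [[5.000, 5.250], [15.000, 16.750]] (det J = 5.000).
Solving J·Δ = −F gives Δ = (-0.125, 1.500).
Then the next iterate is (s, t)₁ = (0.375, -1.500).
Re-evaluating at (0.375, -1.500): F = (-2.32031, -5.69531), so ‖F‖₂ = 6.150.

6.150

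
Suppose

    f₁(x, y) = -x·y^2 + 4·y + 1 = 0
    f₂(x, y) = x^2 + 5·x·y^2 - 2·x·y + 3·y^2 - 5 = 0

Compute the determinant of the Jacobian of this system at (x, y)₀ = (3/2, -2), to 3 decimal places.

J = [[-y^2, -2·x·y + 4], [2·x + 5·y^2 - 2·y, 10·x·y - 2·x + 6·y]].
At the point, J = [[-4.000, 10.000], [27.000, -45.000]].
det J = -90.000.

-90.000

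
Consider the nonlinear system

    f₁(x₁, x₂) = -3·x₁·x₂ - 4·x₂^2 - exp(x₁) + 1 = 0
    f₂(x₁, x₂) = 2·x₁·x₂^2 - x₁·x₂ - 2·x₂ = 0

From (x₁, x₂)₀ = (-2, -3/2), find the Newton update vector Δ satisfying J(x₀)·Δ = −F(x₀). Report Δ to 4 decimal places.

(-0.7843, 1.1421)

At (-2, -3/2): F = (-17.135335, -9.0000).
Jacobian J = [[-3·x₂ - exp(x₁), -3·x₁ - 8·x₂], [2·x₂^2 - x₂, 4·x₁·x₂ - x₁ - 2]].
At the point, J = [[4.364665, 18.0000], [6.0000, 12.0000]] (det J = -55.624023).
Solving J·Δ = −F gives Δ = (-0.7843, 1.1421).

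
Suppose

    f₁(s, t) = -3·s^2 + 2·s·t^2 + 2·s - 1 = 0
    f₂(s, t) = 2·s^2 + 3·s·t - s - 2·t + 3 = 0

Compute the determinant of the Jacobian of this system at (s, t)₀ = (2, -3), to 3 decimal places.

-16.000

J = [[-6·s + 2·t^2 + 2, 4·s·t], [4·s + 3·t - 1, 3·s - 2]].
At the point, J = [[8.000, -24.000], [-2.000, 4.000]].
det J = -16.000.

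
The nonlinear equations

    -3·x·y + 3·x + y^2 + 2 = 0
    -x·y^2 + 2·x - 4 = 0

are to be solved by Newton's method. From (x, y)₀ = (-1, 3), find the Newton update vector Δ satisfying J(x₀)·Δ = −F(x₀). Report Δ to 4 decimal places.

At (-1, 3): F = (17.0000, 3.0000).
Jacobian J = [[-3·y + 3, -3·x + 2·y], [-y^2 + 2, -2·x·y]].
At the point, J = [[-6.0000, 9.0000], [-7.0000, 6.0000]] (det J = 27.0000).
Solving J·Δ = −F gives Δ = (-2.7778, -3.7407).

(-2.7778, -3.7407)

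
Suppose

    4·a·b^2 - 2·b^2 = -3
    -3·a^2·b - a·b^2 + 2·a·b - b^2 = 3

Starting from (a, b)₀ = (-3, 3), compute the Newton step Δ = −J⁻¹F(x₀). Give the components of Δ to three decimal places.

(1.268, -0.921)

At (-3, 3): F = (-123.000, -84.000).
Jacobian J = [[4·b^2, 8·a·b - 4·b], [-6·a·b - b^2 + 2·b, -3·a^2 - 2·a·b + 2·a - 2·b]].
At the point, J = [[36.000, -84.000], [51.000, -21.000]] (det J = 3528.000).
Solving J·Δ = −F gives Δ = (1.268, -0.921).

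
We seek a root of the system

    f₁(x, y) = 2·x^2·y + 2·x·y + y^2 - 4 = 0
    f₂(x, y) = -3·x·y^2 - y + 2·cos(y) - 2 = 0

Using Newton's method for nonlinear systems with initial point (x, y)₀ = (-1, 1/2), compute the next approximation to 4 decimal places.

At (-1, 1/2): F = (-3.7500, 0.005165).
Jacobian J = [[4·x·y + 2·y, 2·x^2 + 2·x + 2·y], [-3·y^2, -6·x·y - 2·sin(y) - 1]].
At the point, J = [[-1.0000, 1.0000], [-0.7500, 1.041149]] (det J = -0.291149).
Solving J·Δ = −F gives Δ = (-13.4277, -9.6777).
Then the next iterate is (x, y)₁ = (-14.4277, -9.1777).

(-14.4277, -9.1777)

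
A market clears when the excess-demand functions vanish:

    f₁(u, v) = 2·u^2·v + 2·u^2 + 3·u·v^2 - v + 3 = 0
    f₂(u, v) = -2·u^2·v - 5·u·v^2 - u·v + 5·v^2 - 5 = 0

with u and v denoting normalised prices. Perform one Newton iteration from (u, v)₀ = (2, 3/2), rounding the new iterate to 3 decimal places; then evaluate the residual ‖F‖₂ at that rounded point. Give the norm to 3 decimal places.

At (2, 3/2): F = (35.000, -31.250).
Jacobian J = [[4·u·v + 4·u + 3·v^2, 2·u^2 + 6·u·v - 1], [-4·u·v - 5·v^2 - v, -2·u^2 - 10·u·v - u + 10·v]].
At the point, J = [[26.750, 25.000], [-24.750, -25.000]] (det J = -50.000).
Solving J·Δ = −F gives Δ = (-1.875, 0.606).
Then the next iterate is (u, v)₁ = (0.125, 2.106).
Re-evaluating at (0.125, 2.106): F = (2.65428, 14.07510), so ‖F‖₂ = 14.323.

14.323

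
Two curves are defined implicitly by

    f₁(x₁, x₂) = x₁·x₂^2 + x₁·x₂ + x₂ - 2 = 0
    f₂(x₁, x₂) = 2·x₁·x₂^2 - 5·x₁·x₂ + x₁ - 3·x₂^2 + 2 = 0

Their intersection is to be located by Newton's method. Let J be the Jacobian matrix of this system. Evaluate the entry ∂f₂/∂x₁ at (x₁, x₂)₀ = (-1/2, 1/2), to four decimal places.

-1.0000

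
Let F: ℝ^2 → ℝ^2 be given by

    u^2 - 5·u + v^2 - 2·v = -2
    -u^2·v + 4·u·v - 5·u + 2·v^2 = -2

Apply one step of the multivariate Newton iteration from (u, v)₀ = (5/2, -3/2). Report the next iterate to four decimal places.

(-0.9500, -1.3000)

At (5/2, -3/2): F = (1.0000, -11.6250).
Jacobian J = [[2·u - 5, 2·v - 2], [-2·u·v + 4·v - 5, -u^2 + 4·u + 4·v]].
At the point, J = [[0.0000, -5.0000], [-3.5000, -2.2500]] (det J = -17.5000).
Solving J·Δ = −F gives Δ = (-3.4500, 0.2000).
Then the next iterate is (u, v)₁ = (-0.9500, -1.3000).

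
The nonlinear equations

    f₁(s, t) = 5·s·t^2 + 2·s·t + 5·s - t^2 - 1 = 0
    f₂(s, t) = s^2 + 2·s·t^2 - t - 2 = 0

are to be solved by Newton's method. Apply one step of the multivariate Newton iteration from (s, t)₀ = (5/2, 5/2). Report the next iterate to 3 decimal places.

(4.799, -0.551)

At (5/2, 5/2): F = (95.875, 33.000).
Jacobian J = [[5·t^2 + 2·t + 5, 10·s·t + 2·s - 2·t], [2·s + 2·t^2, 4·s·t - 1]].
At the point, J = [[41.250, 62.500], [17.500, 24.000]] (det J = -103.750).
Solving J·Δ = −F gives Δ = (2.299, -3.051).
Then the next iterate is (s, t)₁ = (4.799, -0.551).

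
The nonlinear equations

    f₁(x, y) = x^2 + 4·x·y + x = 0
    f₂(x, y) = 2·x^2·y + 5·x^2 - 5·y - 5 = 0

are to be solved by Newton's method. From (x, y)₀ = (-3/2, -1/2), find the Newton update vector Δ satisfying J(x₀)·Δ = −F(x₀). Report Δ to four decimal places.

(0.5304, 0.2714)

At (-3/2, -1/2): F = (3.7500, 6.5000).
Jacobian J = [[2·x + 4·y + 1, 4·x], [4·x·y + 10·x, 2·x^2 - 5]].
At the point, J = [[-4.0000, -6.0000], [-12.0000, -0.5000]] (det J = -70.0000).
Solving J·Δ = −F gives Δ = (0.5304, 0.2714).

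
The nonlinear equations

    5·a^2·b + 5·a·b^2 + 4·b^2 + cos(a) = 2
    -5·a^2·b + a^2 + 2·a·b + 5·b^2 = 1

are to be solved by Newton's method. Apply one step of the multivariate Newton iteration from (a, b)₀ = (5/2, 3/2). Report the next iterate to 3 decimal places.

At (5/2, 3/2): F = (81.19886, -22.875).
Jacobian J = [[10·a·b + 5·b^2 - sin(a), 5·a^2 + 10·a·b + 8·b], [-10·a·b + 2·a + 2·b, -5·a^2 + 2·a + 10·b]].
At the point, J = [[48.15153, 80.750], [-29.500, -11.250]] (det J = 1840.42031).
Solving J·Δ = −F gives Δ = (-0.507, -0.703).
Then the next iterate is (a, b)₁ = (1.993, 0.797).

(1.993, 0.797)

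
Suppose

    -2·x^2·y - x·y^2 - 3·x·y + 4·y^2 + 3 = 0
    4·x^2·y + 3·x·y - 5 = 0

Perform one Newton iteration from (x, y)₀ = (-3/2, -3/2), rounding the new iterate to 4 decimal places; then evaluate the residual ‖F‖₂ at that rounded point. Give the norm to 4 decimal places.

7.5940

At (-3/2, -3/2): F = (15.3750, -11.7500).
Jacobian J = [[-4·x·y - y^2 - 3·y, -2·x^2 - 2·x·y - 3·x + 8·y], [8·x·y + 3·y, 4·x^2 + 3·x]].
At the point, J = [[-6.7500, -16.5000], [13.5000, 4.5000]] (det J = 192.3750).
Solving J·Δ = −F gives Δ = (0.6481, 0.6667).
Then the next iterate is (x, y)₁ = (-0.8519, -0.8333).
Re-evaluating at (-0.8519, -0.8333): F = (5.448948, -5.289350), so ‖F‖₂ = 7.5940.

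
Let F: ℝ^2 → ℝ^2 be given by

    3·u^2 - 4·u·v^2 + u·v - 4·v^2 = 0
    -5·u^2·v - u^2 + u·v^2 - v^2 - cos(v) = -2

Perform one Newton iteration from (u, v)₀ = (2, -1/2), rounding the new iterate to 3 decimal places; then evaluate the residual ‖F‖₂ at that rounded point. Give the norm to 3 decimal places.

At (2, -1/2): F = (8.000, 7.37242).
Jacobian J = [[6·u - 4·v^2 + v, -8·u·v + u - 8·v], [-10·u·v - 2·u + v^2, -5·u^2 + 2·u·v - 2·v + sin(v)]].
At the point, J = [[10.500, 14.000], [6.250, -21.47943]] (det J = -313.03397).
Solving J·Δ = −F gives Δ = (-0.879, 0.088).
Then the next iterate is (u, v)₁ = (1.121, -0.412).
Re-evaluating at (1.121, -0.412): F = (1.86796, 2.43626), so ‖F‖₂ = 3.070.

3.070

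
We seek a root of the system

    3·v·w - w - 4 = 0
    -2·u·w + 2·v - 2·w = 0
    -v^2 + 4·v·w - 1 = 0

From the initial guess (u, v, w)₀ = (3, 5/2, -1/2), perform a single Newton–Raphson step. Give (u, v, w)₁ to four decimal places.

At (3, 5/2, -1/2): F = (-7.2500, 9.0000, -12.2500).
Jacobian J = [[0, 3·w, 3·v - 1], [-2·w, 2, -2·u - 2], [0, -2·v + 4·w, 4·v]].
At the point, J = [[0.0000, -1.5000, 6.5000], [1.0000, 2.0000, -8.0000], [0.0000, -7.0000, 10.0000]] (det J = -30.5000).
Solving J·Δ = −F gives Δ = (-0.0410, -0.2336, 1.0615).
Then the next iterate is (u, v, w)₁ = (2.9590, 2.2664, 0.5615).

(2.9590, 2.2664, 0.5615)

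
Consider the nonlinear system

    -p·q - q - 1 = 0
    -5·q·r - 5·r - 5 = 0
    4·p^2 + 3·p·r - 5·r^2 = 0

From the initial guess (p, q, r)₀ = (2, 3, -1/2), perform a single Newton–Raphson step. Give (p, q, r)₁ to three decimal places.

(1.244, 0.422, -0.572)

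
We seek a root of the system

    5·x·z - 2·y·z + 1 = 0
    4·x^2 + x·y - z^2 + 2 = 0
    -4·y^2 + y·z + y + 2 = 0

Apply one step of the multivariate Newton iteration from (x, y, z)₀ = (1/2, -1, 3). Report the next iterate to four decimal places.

At (1/2, -1, 3): F = (14.5000, -6.5000, -6.0000).
Jacobian J = [[5·z, -2·z, 5·x - 2·y], [8·x + y, x, -2·z], [0, -8·y + z + 1, y]].
At the point, J = [[15.0000, -6.0000, 4.5000], [3.0000, 0.5000, -6.0000], [0.0000, 12.0000, -1.0000]] (det J = 1216.5000).
Solving J·Δ = −F gives Δ = (-0.4293, 0.3946, -1.2651).
Then the next iterate is (x, y, z)₁ = (0.0707, -0.6054, 1.7349).

(0.0707, -0.6054, 1.7349)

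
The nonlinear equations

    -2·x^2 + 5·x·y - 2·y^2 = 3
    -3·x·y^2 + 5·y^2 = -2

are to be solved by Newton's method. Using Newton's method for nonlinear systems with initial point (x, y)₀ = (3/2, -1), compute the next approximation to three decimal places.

(1.758, 0.725)

At (3/2, -1): F = (-17.000, 2.500).
Jacobian J = [[-4·x + 5·y, 5·x - 4·y], [-3·y^2, -6·x·y + 10·y]].
At the point, J = [[-11.000, 11.500], [-3.000, -1.000]] (det J = 45.500).
Solving J·Δ = −F gives Δ = (0.258, 1.725).
Then the next iterate is (x, y)₁ = (1.758, 0.725).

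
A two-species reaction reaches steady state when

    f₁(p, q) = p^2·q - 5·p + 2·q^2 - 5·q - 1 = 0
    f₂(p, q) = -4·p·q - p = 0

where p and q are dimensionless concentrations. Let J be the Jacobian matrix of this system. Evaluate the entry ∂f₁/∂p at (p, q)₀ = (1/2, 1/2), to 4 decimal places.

-4.5000

∂f₁/∂p = 2·p·q - 5.
At (1/2, 1/2) this is -4.5000.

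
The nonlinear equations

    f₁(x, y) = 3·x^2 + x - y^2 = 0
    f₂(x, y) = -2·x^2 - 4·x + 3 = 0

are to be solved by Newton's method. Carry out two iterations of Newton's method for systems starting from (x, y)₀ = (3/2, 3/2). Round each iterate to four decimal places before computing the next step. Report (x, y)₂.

(0.5893, 1.2768)

At (3/2, 3/2): F = (6.0000, -7.5000).
Jacobian J = [[6·x + 1, -2·y], [-4·x - 4, 0]].
At the point, J = [[10.0000, -3.0000], [-10.0000, 0.0000]] (det J = -30.0000).
Solving J·Δ = −F gives Δ = (-0.7500, -0.5000).
Then the next iterate is (x, y)₁ = (0.7500, 1.0000).
Round to (0.7500, 1.0000) and repeat: F = (1.4375, -1.1250), J = [[5.5000, -2.0000], [-7.0000, 0.0000]].
Δ = (-0.1607, 0.2768), so (x, y)₂ = (0.5893, 1.2768).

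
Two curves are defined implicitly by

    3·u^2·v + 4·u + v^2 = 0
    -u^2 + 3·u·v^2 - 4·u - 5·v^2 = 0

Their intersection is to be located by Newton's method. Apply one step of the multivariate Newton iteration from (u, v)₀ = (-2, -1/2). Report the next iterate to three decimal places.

(-0.378, -0.724)

At (-2, -1/2): F = (-13.750, 1.250).
Jacobian J = [[6·u·v + 4, 3·u^2 + 2·v], [-2·u + 3·v^2 - 4, 6·u·v - 10·v]].
At the point, J = [[10.000, 11.000], [0.750, 11.000]] (det J = 101.750).
Solving J·Δ = −F gives Δ = (1.622, -0.224).
Then the next iterate is (u, v)₁ = (-0.378, -0.724).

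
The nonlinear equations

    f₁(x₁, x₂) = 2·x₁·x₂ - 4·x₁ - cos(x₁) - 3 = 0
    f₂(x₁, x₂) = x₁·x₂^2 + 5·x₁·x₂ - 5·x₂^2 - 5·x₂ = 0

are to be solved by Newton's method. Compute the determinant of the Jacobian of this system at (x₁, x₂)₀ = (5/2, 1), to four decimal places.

-33.5038

J = [[2·x₂ + sin(x₁) - 4, 2·x₁], [x₂^2 + 5·x₂, 2·x₁·x₂ + 5·x₁ - 10·x₂ - 5]].
At the point, J = [[-1.401528, 5.0000], [6.0000, 2.5000]].
det J = -33.5038.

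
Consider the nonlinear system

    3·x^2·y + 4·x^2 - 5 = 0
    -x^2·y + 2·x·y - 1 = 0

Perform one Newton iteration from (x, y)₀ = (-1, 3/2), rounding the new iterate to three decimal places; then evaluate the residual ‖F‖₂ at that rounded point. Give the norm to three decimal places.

At (-1, 3/2): F = (3.500, -5.500).
Jacobian J = [[6·x·y + 8·x, 3·x^2], [-2·x·y + 2·y, -x^2 + 2·x]].
At the point, J = [[-17.000, 3.000], [6.000, -3.000]] (det J = 33.000).
Solving J·Δ = −F gives Δ = (-0.182, -2.197).
Then the next iterate is (x, y)₁ = (-1.182, -0.697).
Re-evaluating at (-1.182, -0.697): F = (-2.33289, 1.62150), so ‖F‖₂ = 2.841.

2.841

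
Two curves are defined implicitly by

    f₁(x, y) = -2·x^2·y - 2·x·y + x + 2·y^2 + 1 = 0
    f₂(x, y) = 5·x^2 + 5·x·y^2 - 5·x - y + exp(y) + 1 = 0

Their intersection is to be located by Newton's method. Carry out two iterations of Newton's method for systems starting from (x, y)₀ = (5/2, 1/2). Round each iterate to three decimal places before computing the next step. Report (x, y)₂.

At (5/2, 1/2): F = (-4.750, 24.02372).
Jacobian J = [[-4·x·y - 2·y + 1, -2·x^2 - 2·x + 4·y], [10·x + 5·y^2 - 5, 10·x·y + exp(y) - 1]].
At the point, J = [[-5.000, -15.500], [21.250, 13.14872]] (det J = 263.63139).
Solving J·Δ = −F gives Δ = (-1.176, 0.073).
Then the next iterate is (x, y)₁ = (1.324, 0.573).
Round to (1.324, 0.573) and repeat: F = (-0.54556, 6.51900), J = [[-3.18061, -3.86195], [9.88164, 8.36010]].
Δ = (-1.781, 1.326), so (x, y)₂ = (-0.457, 1.899).

(-0.457, 1.899)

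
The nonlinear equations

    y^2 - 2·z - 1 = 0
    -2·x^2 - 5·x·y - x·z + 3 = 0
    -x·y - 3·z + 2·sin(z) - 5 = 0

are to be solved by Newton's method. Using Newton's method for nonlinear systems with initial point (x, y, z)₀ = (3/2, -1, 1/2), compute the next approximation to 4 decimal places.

(4.9536, -0.8634, -0.1366)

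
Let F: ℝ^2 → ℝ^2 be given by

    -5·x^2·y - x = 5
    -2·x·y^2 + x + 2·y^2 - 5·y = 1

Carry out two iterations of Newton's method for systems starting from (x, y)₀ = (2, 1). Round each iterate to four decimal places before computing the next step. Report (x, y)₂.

At (2, 1): F = (-27.0000, -6.0000).
Jacobian J = [[-10·x·y - 1, -5·x^2], [-2·y^2 + 1, -4·x·y + 4·y - 5]].
At the point, J = [[-21.0000, -20.0000], [-1.0000, -9.0000]] (det J = 169.0000).
Solving J·Δ = −F gives Δ = (-0.7278, -0.5858).
Then the next iterate is (x, y)₁ = (1.2722, 0.4142).
Round to (1.2722, 0.4142) and repeat: F = (-9.624099, -1.892198), J = [[-6.269452, -8.092464], [0.656877, -5.450981]].
Δ = (-0.9407, -0.4605), so (x, y)₂ = (0.3315, -0.0463).

(0.3315, -0.0463)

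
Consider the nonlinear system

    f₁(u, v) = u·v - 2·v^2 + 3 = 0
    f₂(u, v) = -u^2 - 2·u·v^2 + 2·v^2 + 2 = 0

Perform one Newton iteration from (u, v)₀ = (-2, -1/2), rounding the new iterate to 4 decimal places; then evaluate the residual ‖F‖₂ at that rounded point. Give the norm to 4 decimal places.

121.0661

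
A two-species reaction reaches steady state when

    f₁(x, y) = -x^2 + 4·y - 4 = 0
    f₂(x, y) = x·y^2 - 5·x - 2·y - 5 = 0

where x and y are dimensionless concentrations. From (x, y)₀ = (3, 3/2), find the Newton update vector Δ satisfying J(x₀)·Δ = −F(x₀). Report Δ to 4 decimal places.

(0.5161, 2.5242)

At (3, 3/2): F = (-7.0000, -16.2500).
Jacobian J = [[-2·x, 4], [y^2 - 5, 2·x·y - 2]].
At the point, J = [[-6.0000, 4.0000], [-2.7500, 7.0000]] (det J = -31.0000).
Solving J·Δ = −F gives Δ = (0.5161, 2.5242).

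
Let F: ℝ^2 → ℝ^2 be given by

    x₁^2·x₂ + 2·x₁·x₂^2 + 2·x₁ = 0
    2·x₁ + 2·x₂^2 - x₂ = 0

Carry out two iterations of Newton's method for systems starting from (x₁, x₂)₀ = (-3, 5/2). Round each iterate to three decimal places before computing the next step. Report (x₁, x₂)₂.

(-0.095, 0.908)

At (-3, 5/2): F = (-21.000, 4.000).
Jacobian J = [[2·x₁·x₂ + 2·x₂^2 + 2, x₁^2 + 4·x₁·x₂], [2, 4·x₂ - 1]].
At the point, J = [[-0.500, -21.000], [2.000, 9.000]] (det J = 37.500).
Solving J·Δ = −F gives Δ = (2.800, -1.067).
Then the next iterate is (x₁, x₂)₁ = (-0.200, 1.433).
Round to (-0.200, 1.433) and repeat: F = (-1.16408, 2.27398), J = [[5.53378, -1.10640], [2.000, 4.732]].
Δ = (0.105, -0.525), so (x₁, x₂)₂ = (-0.095, 0.908).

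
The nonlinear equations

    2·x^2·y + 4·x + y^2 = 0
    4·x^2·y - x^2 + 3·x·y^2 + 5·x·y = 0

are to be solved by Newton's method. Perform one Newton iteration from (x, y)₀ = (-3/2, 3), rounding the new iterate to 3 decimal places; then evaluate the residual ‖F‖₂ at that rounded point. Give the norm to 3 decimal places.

At (-3/2, 3): F = (16.500, -38.250).
Jacobian J = [[4·x·y + 4, 2·x^2 + 2·y], [8·x·y - 2·x + 3·y^2 + 5·y, 4·x^2 + 6·x·y + 5·x]].
At the point, J = [[-14.000, 10.500], [9.000, -25.500]] (det J = 262.500).
Solving J·Δ = −F gives Δ = (0.073, -1.474).
Then the next iterate is (x, y)₁ = (-1.427, 1.526).
Re-evaluating at (-1.427, 1.526): F = (2.83555, -10.46365), so ‖F‖₂ = 10.841.

10.841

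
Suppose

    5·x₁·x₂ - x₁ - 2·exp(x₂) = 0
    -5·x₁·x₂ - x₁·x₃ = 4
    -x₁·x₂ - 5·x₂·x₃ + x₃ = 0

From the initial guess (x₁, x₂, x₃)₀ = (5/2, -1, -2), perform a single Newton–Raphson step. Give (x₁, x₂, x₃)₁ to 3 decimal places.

(3.638, 0.918, -3.004)

At (5/2, -1, -2): F = (-15.73576, 13.500, -9.500).
Jacobian J = [[5·x₂ - 1, 5·x₁ - 2·exp(x₂), 0], [-5·x₂ - x₃, -5·x₁, -x₁], [-x₂, -x₁ - 5·x₃, -5·x₂ + 1]].
At the point, J = [[-6.000, 11.76424, 0.000], [7.000, -12.500, -2.500], [1.000, 7.500, 6.000]] (det J = -186.00873).
Solving J·Δ = −F gives Δ = (1.138, 1.918, -1.004).
Then the next iterate is (x₁, x₂, x₃)₁ = (3.638, 0.918, -3.004).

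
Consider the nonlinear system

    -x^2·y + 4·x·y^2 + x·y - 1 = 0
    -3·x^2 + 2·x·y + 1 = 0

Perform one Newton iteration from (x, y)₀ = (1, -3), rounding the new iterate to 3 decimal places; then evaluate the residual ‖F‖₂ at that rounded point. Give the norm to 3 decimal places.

At (1, -3): F = (35.000, -8.000).
Jacobian J = [[-2·x·y + 4·y^2 + y, -x^2 + 8·x·y + x], [-6·x + 2·y, 2·x]].
At the point, J = [[39.000, -24.000], [-12.000, 2.000]] (det J = -210.000).
Solving J·Δ = −F gives Δ = (-0.581, 0.514).
Then the next iterate is (x, y)₁ = (0.419, -2.486).
Re-evaluating at (0.419, -2.486): F = (8.75282, -1.60995), so ‖F‖₂ = 8.900.

8.900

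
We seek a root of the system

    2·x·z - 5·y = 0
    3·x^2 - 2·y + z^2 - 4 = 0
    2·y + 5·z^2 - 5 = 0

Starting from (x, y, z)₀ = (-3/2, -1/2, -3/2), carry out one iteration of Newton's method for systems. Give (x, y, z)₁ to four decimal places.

(-1.1993, 0.4348, -1.0254)

At (-3/2, -1/2, -3/2): F = (7.0000, 6.0000, 5.2500).
Jacobian J = [[2·z, -5, 2·x], [6·x, -2, 2·z], [0, 2, 10·z]].
At the point, J = [[-3.0000, -5.0000, -3.0000], [-9.0000, -2.0000, -3.0000], [0.0000, 2.0000, -15.0000]] (det J = 621.0000).
Solving J·Δ = −F gives Δ = (0.3007, 0.9348, 0.4746).
Then the next iterate is (x, y, z)₁ = (-1.1993, 0.4348, -1.0254).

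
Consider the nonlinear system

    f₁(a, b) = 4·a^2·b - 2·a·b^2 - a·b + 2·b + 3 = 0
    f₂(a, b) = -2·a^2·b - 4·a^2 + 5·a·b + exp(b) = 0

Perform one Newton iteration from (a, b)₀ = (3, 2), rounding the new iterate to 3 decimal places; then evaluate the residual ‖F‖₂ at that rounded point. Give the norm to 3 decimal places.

18.571

At (3, 2): F = (49.000, -34.61094).
Jacobian J = [[8·a·b - 2·b^2 - b, 4·a^2 - 4·a·b - a + 2], [-4·a·b - 8·a + 5·b, -2·a^2 + 5·a + exp(b)]].
At the point, J = [[38.000, 11.000], [-38.000, 4.38906]] (det J = 584.78413).
Solving J·Δ = −F gives Δ = (-1.019, -0.935).
Then the next iterate is (a, b)₁ = (1.981, 1.065).
Re-evaluating at (1.981, 1.065): F = (15.24421, -10.60667), so ‖F‖₂ = 18.571.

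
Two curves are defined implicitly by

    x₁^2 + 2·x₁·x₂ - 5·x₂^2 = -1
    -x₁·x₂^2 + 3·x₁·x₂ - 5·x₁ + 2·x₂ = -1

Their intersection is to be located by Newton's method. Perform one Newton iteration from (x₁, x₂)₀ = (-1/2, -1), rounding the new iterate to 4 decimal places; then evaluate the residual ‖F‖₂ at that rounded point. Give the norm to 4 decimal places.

At (-1/2, -1): F = (-2.7500, 3.5000).
Jacobian J = [[2·x₁ + 2·x₂, 2·x₁ - 10·x₂], [-x₂^2 + 3·x₂ - 5, -2·x₁·x₂ + 3·x₁ + 2]].
At the point, J = [[-3.0000, 9.0000], [-9.0000, -0.5000]] (det J = 82.5000).
Solving J·Δ = −F gives Δ = (0.3652, 0.4273).
Then the next iterate is (x₁, x₂)₁ = (-0.1348, -0.5727).
Re-evaluating at (-0.1348, -0.5727): F = (-0.467355, 0.804412), so ‖F‖₂ = 0.9303.

0.9303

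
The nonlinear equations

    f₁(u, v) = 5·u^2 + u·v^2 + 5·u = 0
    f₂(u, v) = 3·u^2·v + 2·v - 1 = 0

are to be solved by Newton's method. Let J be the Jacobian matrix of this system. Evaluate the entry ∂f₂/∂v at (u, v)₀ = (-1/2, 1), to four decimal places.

∂f₂/∂v = 3·u^2 + 2.
At (-1/2, 1) this is 2.7500.

2.7500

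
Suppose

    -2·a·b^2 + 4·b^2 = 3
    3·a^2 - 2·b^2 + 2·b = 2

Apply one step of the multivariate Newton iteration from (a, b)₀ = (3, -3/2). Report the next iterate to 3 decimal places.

At (3, -3/2): F = (-7.500, 17.500).
Jacobian J = [[-2·b^2, -4·a·b + 8·b], [6·a, -4·b + 2]].
At the point, J = [[-4.500, 6.000], [18.000, 8.000]] (det J = -144.000).
Solving J·Δ = −F gives Δ = (-1.146, 0.391).
Then the next iterate is (a, b)₁ = (1.854, -1.109).

(1.854, -1.109)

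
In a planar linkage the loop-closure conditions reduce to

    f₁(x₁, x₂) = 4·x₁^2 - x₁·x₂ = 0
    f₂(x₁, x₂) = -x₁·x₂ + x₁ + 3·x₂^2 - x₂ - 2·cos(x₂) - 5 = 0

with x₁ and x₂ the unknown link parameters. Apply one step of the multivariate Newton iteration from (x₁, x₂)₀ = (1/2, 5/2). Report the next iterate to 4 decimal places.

At (1/2, 5/2): F = (-0.2500, 12.102287).
Jacobian J = [[8·x₁ - x₂, -x₁], [-x₂ + 1, -x₁ + 6·x₂ + 2·sin(x₂) - 1]].
At the point, J = [[1.5000, -0.5000], [-1.5000, 14.696944]] (det J = 21.295416).
Solving J·Δ = −F gives Δ = (-0.1116, -0.8348).
Then the next iterate is (x₁, x₂)₁ = (0.3884, 1.6652).

(0.3884, 1.6652)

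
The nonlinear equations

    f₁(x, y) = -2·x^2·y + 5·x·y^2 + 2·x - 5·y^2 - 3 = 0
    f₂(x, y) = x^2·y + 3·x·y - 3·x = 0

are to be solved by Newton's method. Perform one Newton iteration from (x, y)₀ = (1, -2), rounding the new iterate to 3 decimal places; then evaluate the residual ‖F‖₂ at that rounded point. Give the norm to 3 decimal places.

At (1, -2): F = (3.000, -11.000).
Jacobian J = [[-4·x·y + 5·y^2 + 2, -2·x^2 + 10·x·y - 10·y], [2·x·y + 3·y - 3, x^2 + 3·x]].
At the point, J = [[30.000, -2.000], [-13.000, 4.000]] (det J = 94.000).
Solving J·Δ = −F gives Δ = (0.106, 3.096).
Then the next iterate is (x, y)₁ = (1.106, 1.096).
Re-evaluating at (1.106, 1.096): F = (-2.83269, 1.65919), so ‖F‖₂ = 3.283.

3.283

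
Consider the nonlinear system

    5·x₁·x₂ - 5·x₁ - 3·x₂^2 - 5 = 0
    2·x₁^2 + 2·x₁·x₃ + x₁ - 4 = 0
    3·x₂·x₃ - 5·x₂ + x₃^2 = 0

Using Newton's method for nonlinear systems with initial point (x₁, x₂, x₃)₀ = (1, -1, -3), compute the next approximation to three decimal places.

(-0.823, -1.021, -0.412)

At (1, -1, -3): F = (-18.000, -7.000, 23.000).
Jacobian J = [[5·x₂ - 5, 5·x₁ - 6·x₂, 0], [4·x₁ + 2·x₃ + 1, 0, 2·x₁], [0, 3·x₃ - 5, 3·x₂ + 2·x₃]].
At the point, J = [[-10.000, 11.000, 0.000], [-1.000, 0.000, 2.000], [0.000, -14.000, -9.000]] (det J = -379.000).
Solving J·Δ = −F gives Δ = (-1.823, -0.021, 2.588).
Then the next iterate is (x₁, x₂, x₃)₁ = (-0.823, -1.021, -0.412).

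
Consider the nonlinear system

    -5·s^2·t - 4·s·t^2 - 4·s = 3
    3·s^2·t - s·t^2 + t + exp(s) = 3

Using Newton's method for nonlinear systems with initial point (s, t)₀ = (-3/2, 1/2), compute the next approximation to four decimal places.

At (-3/2, 1/2): F = (-1.1250, 1.473130).
Jacobian J = [[-10·s·t - 4·t^2 - 4, -5·s^2 - 8·s·t], [6·s·t - t^2 + exp(s), 3·s^2 - 2·s·t + 1]].
At the point, J = [[2.5000, -5.2500], [-4.526870, 9.2500]] (det J = -0.641067).
Solving J·Δ = −F gives Δ = (-4.1685, -2.1993).
Then the next iterate is (s, t)₁ = (-5.6685, -1.6993).

(-5.6685, -1.6993)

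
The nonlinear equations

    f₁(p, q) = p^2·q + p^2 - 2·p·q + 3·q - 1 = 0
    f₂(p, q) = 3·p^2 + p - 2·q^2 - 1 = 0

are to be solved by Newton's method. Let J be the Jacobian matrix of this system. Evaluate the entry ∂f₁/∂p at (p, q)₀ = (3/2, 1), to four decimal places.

∂f₁/∂p = 2·p·q + 2·p - 2·q.
At (3/2, 1) this is 4.0000.

4.0000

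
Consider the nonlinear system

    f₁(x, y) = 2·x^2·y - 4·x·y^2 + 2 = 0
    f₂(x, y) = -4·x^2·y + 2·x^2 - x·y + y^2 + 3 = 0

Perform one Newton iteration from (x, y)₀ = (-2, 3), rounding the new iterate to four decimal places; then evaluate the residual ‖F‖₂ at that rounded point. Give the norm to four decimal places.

At (-2, 3): F = (98.0000, -22.0000).
Jacobian J = [[4·x·y - 4·y^2, 2·x^2 - 8·x·y], [-8·x·y + 4·x - y, -4·x^2 - x + 2·y]].
At the point, J = [[-60.0000, 56.0000], [37.0000, -8.0000]] (det J = -1592.0000).
Solving J·Δ = −F gives Δ = (0.2814, -1.4485).
Then the next iterate is (x, y)₁ = (-1.7186, 1.5515).
Re-evaluating at (-1.7186, 1.5515): F = (27.712705, -4.349222), so ‖F‖₂ = 28.0519.

28.0519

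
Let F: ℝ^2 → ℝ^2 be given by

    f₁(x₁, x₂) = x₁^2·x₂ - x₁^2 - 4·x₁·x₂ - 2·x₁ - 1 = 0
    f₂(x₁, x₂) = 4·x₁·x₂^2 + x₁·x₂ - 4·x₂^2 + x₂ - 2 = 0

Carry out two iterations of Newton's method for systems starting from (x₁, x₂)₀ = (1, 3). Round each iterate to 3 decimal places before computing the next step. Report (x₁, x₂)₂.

At (1, 3): F = (-13.000, 4.000).
Jacobian J = [[2·x₁·x₂ - 2·x₁ - 4·x₂ - 2, x₁^2 - 4·x₁], [4·x₂^2 + x₂, 8·x₁·x₂ + x₁ - 8·x₂ + 1]].
At the point, J = [[-10.000, -3.000], [39.000, 2.000]] (det J = 97.000).
Solving J·Δ = −F gives Δ = (0.144, -4.814).
Then the next iterate is (x₁, x₂)₁ = (1.144, -1.814).
Round to (1.144, -1.814) and repeat: F = (1.33008, -3.99383), J = [[-1.18243, -3.26726], [11.34838, 0.05427]].
Δ = (0.351, 0.280), so (x₁, x₂)₂ = (1.495, -1.534).

(1.495, -1.534)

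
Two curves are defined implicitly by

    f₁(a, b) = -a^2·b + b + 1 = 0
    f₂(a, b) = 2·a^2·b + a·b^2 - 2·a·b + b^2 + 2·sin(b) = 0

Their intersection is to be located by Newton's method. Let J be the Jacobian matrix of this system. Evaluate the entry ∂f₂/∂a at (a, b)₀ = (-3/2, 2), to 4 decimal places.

-12.0000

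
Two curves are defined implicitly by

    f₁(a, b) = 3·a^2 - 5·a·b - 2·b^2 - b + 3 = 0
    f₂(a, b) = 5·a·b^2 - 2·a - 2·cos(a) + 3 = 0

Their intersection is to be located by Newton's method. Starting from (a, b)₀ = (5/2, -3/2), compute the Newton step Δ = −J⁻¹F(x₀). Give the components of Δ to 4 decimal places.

At (5/2, -3/2): F = (37.5000, 27.727287).
Jacobian J = [[6·a - 5·b, -5·a - 4·b - 1], [5·b^2 + 2·sin(a) - 2, 10·a·b]].
At the point, J = [[22.5000, -7.5000], [10.446944, -37.5000]] (det J = -765.397918).
Solving J·Δ = −F gives Δ = (-1.5656, 0.3032).

(-1.5656, 0.3032)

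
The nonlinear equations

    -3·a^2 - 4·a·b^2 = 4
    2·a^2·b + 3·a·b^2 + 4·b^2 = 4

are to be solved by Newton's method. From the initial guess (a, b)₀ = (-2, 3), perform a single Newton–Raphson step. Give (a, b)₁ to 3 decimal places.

At (-2, 3): F = (56.000, 2.000).
Jacobian J = [[-6·a - 4·b^2, -8·a·b], [4·a·b + 3·b^2, 2·a^2 + 6·a·b + 8·b]].
At the point, J = [[-24.000, 48.000], [3.000, -4.000]] (det J = -48.000).
Solving J·Δ = −F gives Δ = (-6.667, -4.500).
Then the next iterate is (a, b)₁ = (-8.667, -1.500).

(-8.667, -1.500)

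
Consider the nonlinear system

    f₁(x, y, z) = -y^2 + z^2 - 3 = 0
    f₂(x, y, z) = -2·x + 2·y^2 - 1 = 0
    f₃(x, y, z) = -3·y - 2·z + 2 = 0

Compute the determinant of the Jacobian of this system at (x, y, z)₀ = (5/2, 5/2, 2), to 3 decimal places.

44.000

J = [[0, -2·y, 2·z], [-2, 4·y, 0], [0, -3, -2]].
At the point, J = [[0.000, -5.000, 4.000], [-2.000, 10.000, 0.000], [0.000, -3.000, -2.000]].
det J = 44.000.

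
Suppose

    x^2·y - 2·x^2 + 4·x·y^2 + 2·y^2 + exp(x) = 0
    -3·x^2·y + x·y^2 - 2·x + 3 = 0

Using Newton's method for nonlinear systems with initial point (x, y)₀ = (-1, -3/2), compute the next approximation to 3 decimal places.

(-0.171, -2.347)

At (-1, -3/2): F = (-7.63212, 7.250).
Jacobian J = [[2·x·y - 4·x + 4·y^2 + exp(x), x^2 + 8·x·y + 4·y], [-6·x·y + y^2 - 2, -3·x^2 + 2·x·y]].
At the point, J = [[16.36788, 7.000], [-8.750, 0.000]] (det J = 61.250).
Solving J·Δ = −F gives Δ = (0.829, -0.847).
Then the next iterate is (x, y)₁ = (-0.171, -2.347).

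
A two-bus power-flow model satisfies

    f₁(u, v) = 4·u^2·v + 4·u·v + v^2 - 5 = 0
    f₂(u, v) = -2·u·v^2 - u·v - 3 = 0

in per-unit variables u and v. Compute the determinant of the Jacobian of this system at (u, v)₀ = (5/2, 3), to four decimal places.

-1479.0000

J = [[8·u·v + 4·v, 4·u^2 + 4·u + 2·v], [-2·v^2 - v, -4·u·v - u]].
At the point, J = [[72.0000, 41.0000], [-21.0000, -32.5000]].
det J = -1479.0000.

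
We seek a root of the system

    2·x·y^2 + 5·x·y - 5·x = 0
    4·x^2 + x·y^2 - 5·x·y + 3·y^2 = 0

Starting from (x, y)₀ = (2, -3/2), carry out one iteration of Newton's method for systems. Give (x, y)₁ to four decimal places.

At (2, -3/2): F = (-16.0000, 42.2500).
Jacobian J = [[2·y^2 + 5·y - 5, 4·x·y + 5·x], [8·x + y^2 - 5·y, 2·x·y - 5·x + 6·y]].
At the point, J = [[-8.0000, -2.0000], [25.7500, -25.0000]] (det J = 251.5000).
Solving J·Δ = −F gives Δ = (-1.9264, -0.2942).
Then the next iterate is (x, y)₁ = (0.0736, -1.7942).

(0.0736, -1.7942)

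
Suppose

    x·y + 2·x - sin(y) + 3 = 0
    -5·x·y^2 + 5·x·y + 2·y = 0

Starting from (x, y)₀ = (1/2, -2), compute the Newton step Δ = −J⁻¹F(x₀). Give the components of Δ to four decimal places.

At (1/2, -2): F = (3.909297, -19.0000).
Jacobian J = [[y + 2, x - cos(y)], [-5·y^2 + 5·y, -10·x·y + 5·x + 2]].
At the point, J = [[0.0000, 0.916147], [-30.0000, 14.5000]] (det J = 27.484405).
Solving J·Δ = −F gives Δ = (-2.6958, -4.2671).

(-2.6958, -4.2671)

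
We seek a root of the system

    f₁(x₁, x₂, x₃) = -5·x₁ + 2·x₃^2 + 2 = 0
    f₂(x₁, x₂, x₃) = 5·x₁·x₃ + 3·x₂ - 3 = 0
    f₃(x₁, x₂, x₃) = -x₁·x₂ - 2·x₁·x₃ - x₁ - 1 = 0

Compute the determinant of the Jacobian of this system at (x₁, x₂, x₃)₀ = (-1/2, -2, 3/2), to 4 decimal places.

J = [[-5, 0, 4·x₃], [5·x₃, 3, 5·x₁], [-x₂ - 2·x₃ - 1, -x₁, -2·x₁]].
At the point, J = [[-5.0000, 0.0000, 6.0000], [7.5000, 3.0000, -2.5000], [-2.0000, 0.5000, 1.0000]].
det J = 37.2500.

37.2500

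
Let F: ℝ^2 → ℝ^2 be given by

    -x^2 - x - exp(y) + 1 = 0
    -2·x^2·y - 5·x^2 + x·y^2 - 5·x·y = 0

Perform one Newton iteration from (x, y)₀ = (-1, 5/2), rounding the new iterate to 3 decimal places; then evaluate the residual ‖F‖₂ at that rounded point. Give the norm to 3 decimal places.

At (-1, 5/2): F = (-11.18249, -3.750).
Jacobian J = [[-2·x - 1, -exp(y)], [-4·x·y - 10·x + y^2 - 5·y, -2·x^2 + 2·x·y - 5·x]].
At the point, J = [[1.000, -12.18249], [13.750, -2.000]] (det J = 165.50929).
Solving J·Δ = −F gives Δ = (0.141, -0.906).
Then the next iterate is (x, y)₁ = (-0.859, 1.594).
Re-evaluating at (-0.859, 1.594): F = (-3.80228, -1.37812), so ‖F‖₂ = 4.044.

4.044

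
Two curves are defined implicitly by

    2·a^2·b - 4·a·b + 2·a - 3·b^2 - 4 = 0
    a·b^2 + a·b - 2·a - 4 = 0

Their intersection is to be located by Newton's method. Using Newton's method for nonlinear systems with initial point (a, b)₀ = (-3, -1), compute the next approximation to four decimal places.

At (-3, -1): F = (-43.0000, 2.0000).
Jacobian J = [[4·a·b - 4·b + 2, 2·a^2 - 4·a - 6·b], [b^2 + b - 2, 2·a·b + a]].
At the point, J = [[18.0000, 36.0000], [-2.0000, 3.0000]] (det J = 126.0000).
Solving J·Δ = −F gives Δ = (1.5952, 0.3968).
Then the next iterate is (a, b)₁ = (-1.4048, -0.6032).

(-1.4048, -0.6032)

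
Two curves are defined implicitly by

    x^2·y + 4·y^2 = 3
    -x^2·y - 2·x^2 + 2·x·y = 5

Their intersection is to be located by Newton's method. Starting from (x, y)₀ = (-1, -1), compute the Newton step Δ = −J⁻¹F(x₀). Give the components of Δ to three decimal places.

(-4.667, -1.333)

At (-1, -1): F = (0.000, -4.000).
Jacobian J = [[2·x·y, x^2 + 8·y], [-2·x·y - 4·x + 2·y, -x^2 + 2·x]].
At the point, J = [[2.000, -7.000], [0.000, -3.000]] (det J = -6.000).
Solving J·Δ = −F gives Δ = (-4.667, -1.333).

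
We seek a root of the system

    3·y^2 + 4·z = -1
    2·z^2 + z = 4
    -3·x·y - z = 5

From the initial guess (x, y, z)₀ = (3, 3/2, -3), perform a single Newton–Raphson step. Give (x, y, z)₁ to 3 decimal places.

At (3, 3/2, -3): F = (-4.250, 11.000, -15.500).
Jacobian J = [[0, 6·y, 4], [0, 0, 4·z + 1], [-3·y, -3·x, -1]].
At the point, J = [[0.000, 9.000, 4.000], [0.000, 0.000, -11.000], [-4.500, -9.000, -1.000]] (det J = 445.500).
Solving J·Δ = −F gives Δ = (-3.722, 0.028, 1.000).
Then the next iterate is (x, y, z)₁ = (-0.722, 1.528, -2.000).

(-0.722, 1.528, -2.000)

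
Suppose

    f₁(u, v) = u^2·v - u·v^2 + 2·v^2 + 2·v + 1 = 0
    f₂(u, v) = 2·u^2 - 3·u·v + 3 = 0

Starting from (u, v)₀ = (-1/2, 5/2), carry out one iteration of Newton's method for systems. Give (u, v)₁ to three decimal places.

(0.079, 1.335)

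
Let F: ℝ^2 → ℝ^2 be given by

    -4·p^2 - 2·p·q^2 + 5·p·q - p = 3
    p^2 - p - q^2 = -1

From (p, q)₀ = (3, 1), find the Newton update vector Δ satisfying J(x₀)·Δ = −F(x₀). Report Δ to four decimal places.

(-1.6552, -1.1379)

At (3, 1): F = (-33.0000, 6.0000).
Jacobian J = [[-8·p - 2·q^2 + 5·q - 1, -4·p·q + 5·p], [2·p - 1, -2·q]].
At the point, J = [[-22.0000, 3.0000], [5.0000, -2.0000]] (det J = 29.0000).
Solving J·Δ = −F gives Δ = (-1.6552, -1.1379).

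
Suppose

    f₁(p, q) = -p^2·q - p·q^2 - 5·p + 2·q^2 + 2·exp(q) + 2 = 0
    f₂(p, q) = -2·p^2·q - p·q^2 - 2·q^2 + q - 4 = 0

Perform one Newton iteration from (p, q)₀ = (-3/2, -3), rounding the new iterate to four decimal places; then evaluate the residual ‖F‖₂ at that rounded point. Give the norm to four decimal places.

15.4629

At (-3/2, -3): F = (47.849574, 2.0000).
Jacobian J = [[-2·p·q - q^2 - 5, -p^2 - 2·p·q + 4·q + 2·exp(q)], [-4·p·q - q^2, -2·p^2 - 2·p·q - 4·q + 1]].
At the point, J = [[-23.0000, -23.150426], [-27.0000, -0.5000]] (det J = -613.561498).
Solving J·Δ = −F gives Δ = (0.0365, 2.0307).
Then the next iterate is (p, q)₁ = (-1.4635, -0.9693).
Re-evaluating at (-1.4635, -0.9693): F = (15.406380, -1.321209), so ‖F‖₂ = 15.4629.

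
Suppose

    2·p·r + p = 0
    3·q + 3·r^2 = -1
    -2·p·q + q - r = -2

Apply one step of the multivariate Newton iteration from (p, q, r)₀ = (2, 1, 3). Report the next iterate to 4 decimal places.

(0.9764, 0.9186, 1.2913)

At (2, 1, 3): F = (14.0000, 31.0000, -4.0000).
Jacobian J = [[2·r + 1, 0, 2·p], [0, 3, 6·r], [-2·q, -2·p + 1, -1]].
At the point, J = [[7.0000, 0.0000, 4.0000], [0.0000, 3.0000, 18.0000], [-2.0000, -3.0000, -1.0000]] (det J = 381.0000).
Solving J·Δ = −F gives Δ = (-1.0236, -0.0814, -1.7087).
Then the next iterate is (p, q, r)₁ = (0.9764, 0.9186, 1.2913).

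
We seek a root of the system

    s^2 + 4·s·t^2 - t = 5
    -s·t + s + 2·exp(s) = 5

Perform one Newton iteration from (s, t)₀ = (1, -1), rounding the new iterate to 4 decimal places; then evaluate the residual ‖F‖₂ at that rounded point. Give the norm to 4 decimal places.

0.2991

At (1, -1): F = (1.0000, 2.436564).
Jacobian J = [[2·s + 4·t^2, 8·s·t - 1], [-t + 2·exp(s) + 1, -s]].
At the point, J = [[6.0000, -9.0000], [7.436564, -1.0000]] (det J = 60.929073).
Solving J·Δ = −F gives Δ = (-0.3435, -0.1179).
Then the next iterate is (s, t)₁ = (0.6565, -1.1179).
Re-evaluating at (0.6565, -1.1179): F = (-0.169394, 0.246466), so ‖F‖₂ = 0.2991.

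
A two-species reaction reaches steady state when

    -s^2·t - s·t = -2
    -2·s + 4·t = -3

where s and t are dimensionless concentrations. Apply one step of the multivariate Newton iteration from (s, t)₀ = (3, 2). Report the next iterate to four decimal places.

(2.6500, 0.5750)

At (3, 2): F = (-22.0000, 5.0000).
Jacobian J = [[-2·s·t - t, -s^2 - s], [-2, 4]].
At the point, J = [[-14.0000, -12.0000], [-2.0000, 4.0000]] (det J = -80.0000).
Solving J·Δ = −F gives Δ = (-0.3500, -1.4250).
Then the next iterate is (s, t)₁ = (2.6500, 0.5750).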